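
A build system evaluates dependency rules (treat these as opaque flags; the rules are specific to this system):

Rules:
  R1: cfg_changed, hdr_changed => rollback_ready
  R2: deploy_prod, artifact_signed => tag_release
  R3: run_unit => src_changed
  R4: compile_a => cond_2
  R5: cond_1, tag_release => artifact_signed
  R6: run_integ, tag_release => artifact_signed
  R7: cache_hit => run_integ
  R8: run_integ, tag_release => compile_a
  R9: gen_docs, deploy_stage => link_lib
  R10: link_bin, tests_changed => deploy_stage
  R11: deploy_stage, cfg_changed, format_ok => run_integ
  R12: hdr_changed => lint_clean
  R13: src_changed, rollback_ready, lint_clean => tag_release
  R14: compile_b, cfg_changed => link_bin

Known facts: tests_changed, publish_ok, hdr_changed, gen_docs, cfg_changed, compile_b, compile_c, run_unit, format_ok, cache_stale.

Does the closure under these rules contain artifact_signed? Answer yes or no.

yes

Round 1 fires R1, R3, R12, R14, giving rollback_ready, src_changed, lint_clean, link_bin.
Round 2 fires R10, R13, giving deploy_stage, tag_release.
Round 3 fires R9, R11, giving link_lib, run_integ.
Round 4 fires R6, R8, giving artifact_signed, compile_a.
Round 5 fires R4, giving cond_2.
artifact_signed appears in round 4, so it is derivable.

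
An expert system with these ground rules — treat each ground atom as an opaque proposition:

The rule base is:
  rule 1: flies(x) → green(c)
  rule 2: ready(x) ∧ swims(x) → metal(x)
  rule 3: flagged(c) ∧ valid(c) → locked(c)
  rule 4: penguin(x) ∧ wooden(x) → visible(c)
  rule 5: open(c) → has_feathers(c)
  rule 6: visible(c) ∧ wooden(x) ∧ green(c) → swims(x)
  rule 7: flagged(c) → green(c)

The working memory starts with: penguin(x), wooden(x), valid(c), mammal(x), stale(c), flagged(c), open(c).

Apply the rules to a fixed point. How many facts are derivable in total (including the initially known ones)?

Round 1: rule 3 [flagged(c) ∧ valid(c) → locked(c)]; rule 4 [penguin(x) ∧ wooden(x) → visible(c)]; rule 5 [open(c) → has_feathers(c)]; rule 7 [flagged(c) → green(c)]. Adds locked(c), visible(c), has_feathers(c), green(c).
Round 2: rule 6 [visible(c) ∧ wooden(x) ∧ green(c) → swims(x)]. Adds swims(x).
Closure: {flagged(c), green(c), has_feathers(c), locked(c), mammal(x), open(c), penguin(x), stale(c), swims(x), valid(c), visible(c), wooden(x)} — 12 facts.

12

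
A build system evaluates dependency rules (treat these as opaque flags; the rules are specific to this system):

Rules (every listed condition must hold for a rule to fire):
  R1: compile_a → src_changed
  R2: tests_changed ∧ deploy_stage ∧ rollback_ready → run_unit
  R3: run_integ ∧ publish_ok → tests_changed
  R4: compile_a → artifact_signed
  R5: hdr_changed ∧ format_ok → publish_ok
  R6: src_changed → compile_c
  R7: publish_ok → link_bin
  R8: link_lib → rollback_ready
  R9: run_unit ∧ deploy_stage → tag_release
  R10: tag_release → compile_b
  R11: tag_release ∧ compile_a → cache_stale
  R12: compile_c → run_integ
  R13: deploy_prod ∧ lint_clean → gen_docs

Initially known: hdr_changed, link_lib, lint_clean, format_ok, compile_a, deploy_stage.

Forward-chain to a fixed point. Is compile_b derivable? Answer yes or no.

[1] R1 [compile_a → src_changed]; R4 [compile_a → artifact_signed]; R5 [hdr_changed ∧ format_ok → publish_ok]; R8 [link_lib → rollback_ready]. ⇒ new: src_changed, artifact_signed, publish_ok, rollback_ready.
[2] R6 [src_changed → compile_c]; R7 [publish_ok → link_bin]. ⇒ new: compile_c, link_bin.
[3] R12 [compile_c → run_integ]. ⇒ new: run_integ.
[4] R3 [run_integ ∧ publish_ok → tests_changed]. ⇒ new: tests_changed.
[5] R2 [tests_changed ∧ deploy_stage ∧ rollback_ready → run_unit]. ⇒ new: run_unit.
[6] R9 [run_unit ∧ deploy_stage → tag_release]. ⇒ new: tag_release.
[7] R10 [tag_release → compile_b]; R11 [tag_release ∧ compile_a → cache_stale]. ⇒ new: compile_b, cache_stale.
compile_b appears in round 7, so it is derivable.

yes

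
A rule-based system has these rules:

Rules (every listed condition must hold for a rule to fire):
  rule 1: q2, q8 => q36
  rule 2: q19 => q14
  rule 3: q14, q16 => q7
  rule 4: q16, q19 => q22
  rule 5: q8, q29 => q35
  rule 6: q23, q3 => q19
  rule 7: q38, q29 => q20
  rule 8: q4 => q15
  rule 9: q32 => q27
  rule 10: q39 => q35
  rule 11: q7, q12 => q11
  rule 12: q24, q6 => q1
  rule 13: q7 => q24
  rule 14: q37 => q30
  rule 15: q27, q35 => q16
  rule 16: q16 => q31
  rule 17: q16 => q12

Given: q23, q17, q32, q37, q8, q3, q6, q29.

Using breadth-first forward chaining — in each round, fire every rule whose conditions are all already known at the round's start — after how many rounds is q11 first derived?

Round 1 — rule 5, rule 6, rule 9, rule 14, derive q35, q19, q27, q30.
Round 2 — rule 2, rule 15, derive q14, q16.
Round 3 — rule 3, rule 4, rule 16, rule 17, derive q7, q22, q31, q12.
Round 4 — rule 11, rule 13, derive q11, q24.
q11 first appears in round 4.

4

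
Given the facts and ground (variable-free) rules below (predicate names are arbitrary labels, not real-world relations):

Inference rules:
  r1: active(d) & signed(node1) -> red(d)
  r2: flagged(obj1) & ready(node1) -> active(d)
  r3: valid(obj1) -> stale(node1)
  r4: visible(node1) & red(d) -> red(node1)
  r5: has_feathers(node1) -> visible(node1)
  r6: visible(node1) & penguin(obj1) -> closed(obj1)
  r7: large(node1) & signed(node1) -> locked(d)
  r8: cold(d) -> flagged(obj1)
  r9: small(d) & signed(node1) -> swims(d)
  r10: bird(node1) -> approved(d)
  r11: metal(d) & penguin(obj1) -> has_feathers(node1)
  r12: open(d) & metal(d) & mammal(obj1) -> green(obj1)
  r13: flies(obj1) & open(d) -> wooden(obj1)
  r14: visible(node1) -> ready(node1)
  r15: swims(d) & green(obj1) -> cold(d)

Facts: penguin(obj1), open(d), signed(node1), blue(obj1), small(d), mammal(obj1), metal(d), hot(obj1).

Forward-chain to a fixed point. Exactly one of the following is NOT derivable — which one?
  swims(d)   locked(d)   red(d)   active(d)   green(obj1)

locked(d)

Round 1: r9 [small(d) & signed(node1) -> swims(d)]; r11 [metal(d) & penguin(obj1) -> has_feathers(node1)]; r12 [open(d) & metal(d) & mammal(obj1) -> green(obj1)]. Adds swims(d), has_feathers(node1), green(obj1).
Round 2: r5 [has_feathers(node1) -> visible(node1)]; r15 [swims(d) & green(obj1) -> cold(d)]. Adds visible(node1), cold(d).
Round 3: r6 [visible(node1) & penguin(obj1) -> closed(obj1)]; r8 [cold(d) -> flagged(obj1)]; r14 [visible(node1) -> ready(node1)]. Adds closed(obj1), flagged(obj1), ready(node1).
Round 4: r2 [flagged(obj1) & ready(node1) -> active(d)]. Adds active(d).
Round 5: r1 [active(d) & signed(node1) -> red(d)]. Adds red(d).
Round 6: r4 [visible(node1) & red(d) -> red(node1)]. Adds red(node1).
Derived: swims(d) (round 1), active(d) (round 4), red(d) (round 5), green(obj1) (round 1). locked(d) never appears in any round.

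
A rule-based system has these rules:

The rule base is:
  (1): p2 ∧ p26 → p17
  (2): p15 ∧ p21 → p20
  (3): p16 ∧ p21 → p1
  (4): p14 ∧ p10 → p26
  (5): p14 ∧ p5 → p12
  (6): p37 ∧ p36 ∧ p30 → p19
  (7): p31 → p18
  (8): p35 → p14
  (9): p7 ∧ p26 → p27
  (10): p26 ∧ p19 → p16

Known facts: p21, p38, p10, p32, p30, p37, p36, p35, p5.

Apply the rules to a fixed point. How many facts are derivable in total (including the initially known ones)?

[1] (6) [p37 ∧ p36 ∧ p30 → p19]; (8) [p35 → p14]. ⇒ new: p19, p14.
[2] (4) [p14 ∧ p10 → p26]; (5) [p14 ∧ p5 → p12]. ⇒ new: p26, p12.
[3] (10) [p26 ∧ p19 → p16]. ⇒ new: p16.
[4] (3) [p16 ∧ p21 → p1]. ⇒ new: p1.
Closure: {p1, p10, p12, p14, p16, p19, p21, p26, p30, p32, p35, p36, p37, p38, p5} — 15 facts.

15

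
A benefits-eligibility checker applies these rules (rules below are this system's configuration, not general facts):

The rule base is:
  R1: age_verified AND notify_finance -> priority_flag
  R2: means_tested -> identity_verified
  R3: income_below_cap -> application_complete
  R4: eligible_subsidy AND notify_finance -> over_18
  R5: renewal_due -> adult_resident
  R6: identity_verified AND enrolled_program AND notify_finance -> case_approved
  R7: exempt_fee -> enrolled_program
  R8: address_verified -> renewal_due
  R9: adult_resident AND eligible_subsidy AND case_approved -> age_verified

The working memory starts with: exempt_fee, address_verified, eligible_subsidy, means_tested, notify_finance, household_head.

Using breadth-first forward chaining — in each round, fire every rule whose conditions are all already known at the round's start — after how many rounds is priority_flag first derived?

4

Round 1 fires R2, R4, R7, R8, giving identity_verified, over_18, enrolled_program, renewal_due.
Round 2 fires R5, R6, giving adult_resident, case_approved.
Round 3 fires R9, giving age_verified.
Round 4 fires R1, giving priority_flag.
priority_flag first appears in round 4.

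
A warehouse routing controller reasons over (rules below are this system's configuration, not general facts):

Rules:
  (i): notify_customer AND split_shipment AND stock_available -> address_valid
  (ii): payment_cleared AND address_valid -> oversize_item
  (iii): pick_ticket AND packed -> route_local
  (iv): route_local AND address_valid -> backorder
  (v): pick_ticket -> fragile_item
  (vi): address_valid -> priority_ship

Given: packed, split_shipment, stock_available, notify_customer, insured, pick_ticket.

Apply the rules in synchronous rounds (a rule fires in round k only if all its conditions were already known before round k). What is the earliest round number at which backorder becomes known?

Round 1: (i) [notify_customer AND split_shipment AND stock_available -> address_valid]; (iii) [pick_ticket AND packed -> route_local]; (v) [pick_ticket -> fragile_item]. New: address_valid, route_local, fragile_item.
Round 2: (iv) [route_local AND address_valid -> backorder]; (vi) [address_valid -> priority_ship]. New: backorder, priority_ship.
backorder first appears in round 2.

2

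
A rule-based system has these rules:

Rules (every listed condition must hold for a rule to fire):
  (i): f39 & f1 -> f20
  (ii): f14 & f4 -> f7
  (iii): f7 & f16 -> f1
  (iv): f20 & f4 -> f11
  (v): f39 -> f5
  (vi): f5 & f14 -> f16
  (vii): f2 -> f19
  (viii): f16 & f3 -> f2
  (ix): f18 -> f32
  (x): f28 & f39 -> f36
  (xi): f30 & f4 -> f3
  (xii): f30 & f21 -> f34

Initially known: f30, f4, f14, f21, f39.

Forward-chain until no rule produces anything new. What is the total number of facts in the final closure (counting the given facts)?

15

Round 1 fires (ii), (v), (xi), (xii), giving f7, f5, f3, f34.
Round 2 fires (vi), giving f16.
Round 3 fires (iii), (viii), giving f1, f2.
Round 4 fires (i), (vii), giving f20, f19.
Round 5 fires (iv), giving f11.
Closure: {f1, f11, f14, f16, f19, f2, f20, f21, f3, f30, f34, f39, f4, f5, f7} — 15 facts.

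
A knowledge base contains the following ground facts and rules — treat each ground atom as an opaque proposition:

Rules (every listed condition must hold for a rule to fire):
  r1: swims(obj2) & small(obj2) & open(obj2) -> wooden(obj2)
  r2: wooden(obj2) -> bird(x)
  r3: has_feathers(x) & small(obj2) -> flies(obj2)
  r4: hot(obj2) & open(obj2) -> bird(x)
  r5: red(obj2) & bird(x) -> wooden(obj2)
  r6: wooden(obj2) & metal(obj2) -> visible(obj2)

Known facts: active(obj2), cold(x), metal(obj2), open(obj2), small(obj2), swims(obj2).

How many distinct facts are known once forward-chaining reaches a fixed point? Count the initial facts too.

Round 1 — r1, derive wooden(obj2).
Round 2 — r2, r6, derive bird(x), visible(obj2).
Closure: {active(obj2), bird(x), cold(x), metal(obj2), open(obj2), small(obj2), swims(obj2), visible(obj2), wooden(obj2)} — 9 facts.

9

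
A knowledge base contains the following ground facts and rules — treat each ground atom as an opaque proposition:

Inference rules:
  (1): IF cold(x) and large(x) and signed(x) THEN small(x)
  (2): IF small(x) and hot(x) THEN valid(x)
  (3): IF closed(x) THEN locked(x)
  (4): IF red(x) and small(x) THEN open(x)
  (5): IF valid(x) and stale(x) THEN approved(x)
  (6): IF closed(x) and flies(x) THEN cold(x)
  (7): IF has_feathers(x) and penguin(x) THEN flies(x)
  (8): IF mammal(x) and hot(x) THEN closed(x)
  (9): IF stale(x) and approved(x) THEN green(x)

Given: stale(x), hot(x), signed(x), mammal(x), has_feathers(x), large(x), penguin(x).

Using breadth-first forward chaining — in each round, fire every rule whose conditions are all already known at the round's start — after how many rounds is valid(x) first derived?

Round 1 fires (7), (8), giving flies(x), closed(x).
Round 2 fires (3), (6), giving locked(x), cold(x).
Round 3 fires (1), giving small(x).
Round 4 fires (2), giving valid(x).
valid(x) first appears in round 4.

4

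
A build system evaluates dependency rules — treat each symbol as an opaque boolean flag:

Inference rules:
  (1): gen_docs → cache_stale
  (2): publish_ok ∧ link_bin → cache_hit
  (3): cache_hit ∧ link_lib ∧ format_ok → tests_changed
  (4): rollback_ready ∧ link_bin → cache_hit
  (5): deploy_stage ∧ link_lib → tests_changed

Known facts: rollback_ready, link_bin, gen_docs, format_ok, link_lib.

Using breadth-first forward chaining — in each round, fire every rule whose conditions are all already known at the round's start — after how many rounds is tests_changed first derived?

[1] (1) [gen_docs → cache_stale]; (4) [rollback_ready ∧ link_bin → cache_hit]. ⇒ new: cache_stale, cache_hit.
[2] (3) [cache_hit ∧ link_lib ∧ format_ok → tests_changed]. ⇒ new: tests_changed.
tests_changed first appears in round 2.

2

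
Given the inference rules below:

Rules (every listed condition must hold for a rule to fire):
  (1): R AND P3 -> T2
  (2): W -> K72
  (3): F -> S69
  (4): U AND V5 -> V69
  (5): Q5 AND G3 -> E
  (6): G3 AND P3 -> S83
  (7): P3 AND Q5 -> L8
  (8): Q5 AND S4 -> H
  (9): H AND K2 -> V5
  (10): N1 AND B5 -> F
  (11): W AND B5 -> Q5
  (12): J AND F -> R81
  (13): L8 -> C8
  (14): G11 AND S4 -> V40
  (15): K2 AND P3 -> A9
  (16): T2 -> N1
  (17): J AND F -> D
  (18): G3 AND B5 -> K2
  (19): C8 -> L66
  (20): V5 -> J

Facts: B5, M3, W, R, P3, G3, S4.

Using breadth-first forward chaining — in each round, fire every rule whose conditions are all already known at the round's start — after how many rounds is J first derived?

4

[1] (1) [R AND P3 -> T2]; (2) [W -> K72]; (6) [G3 AND P3 -> S83]; (11) [W AND B5 -> Q5]; (18) [G3 AND B5 -> K2]. ⇒ new: T2, K72, S83, Q5, K2.
[2] (5) [Q5 AND G3 -> E]; (7) [P3 AND Q5 -> L8]; (8) [Q5 AND S4 -> H]; (15) [K2 AND P3 -> A9]; (16) [T2 -> N1]. ⇒ new: E, L8, H, A9, N1.
[3] (9) [H AND K2 -> V5]; (10) [N1 AND B5 -> F]; (13) [L8 -> C8]. ⇒ new: V5, F, C8.
[4] (3) [F -> S69]; (19) [C8 -> L66]; (20) [V5 -> J]. ⇒ new: S69, L66, J.
J first appears in round 4.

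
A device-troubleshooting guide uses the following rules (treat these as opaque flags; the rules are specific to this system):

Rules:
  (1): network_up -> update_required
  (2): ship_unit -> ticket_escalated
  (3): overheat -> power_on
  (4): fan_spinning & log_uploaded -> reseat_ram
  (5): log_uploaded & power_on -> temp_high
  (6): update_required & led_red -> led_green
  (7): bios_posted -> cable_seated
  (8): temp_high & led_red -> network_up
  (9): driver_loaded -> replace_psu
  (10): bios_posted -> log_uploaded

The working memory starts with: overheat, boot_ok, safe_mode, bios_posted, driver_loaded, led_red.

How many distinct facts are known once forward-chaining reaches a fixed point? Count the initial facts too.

14

Round 1 — (3), (7), (9), (10), derive power_on, cable_seated, replace_psu, log_uploaded.
Round 2 — (5), derive temp_high.
Round 3 — (8), derive network_up.
Round 4 — (1), derive update_required.
Round 5 — (6), derive led_green.
Closure: {bios_posted, boot_ok, cable_seated, driver_loaded, led_green, led_red, log_uploaded, network_up, overheat, power_on, replace_psu, safe_mode, temp_high, update_required} — 14 facts.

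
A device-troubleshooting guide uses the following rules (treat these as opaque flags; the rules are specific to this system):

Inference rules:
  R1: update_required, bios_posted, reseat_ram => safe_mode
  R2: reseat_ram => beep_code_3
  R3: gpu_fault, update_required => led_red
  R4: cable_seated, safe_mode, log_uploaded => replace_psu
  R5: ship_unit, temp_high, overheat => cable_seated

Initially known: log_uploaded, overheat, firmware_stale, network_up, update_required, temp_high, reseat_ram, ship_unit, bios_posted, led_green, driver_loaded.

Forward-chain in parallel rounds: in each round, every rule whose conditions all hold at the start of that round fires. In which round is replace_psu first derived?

2

Round 1: R1 [update_required, bios_posted, reseat_ram => safe_mode]; R2 [reseat_ram => beep_code_3]; R5 [ship_unit, temp_high, overheat => cable_seated]. Adds safe_mode, beep_code_3, cable_seated.
Round 2: R4 [cable_seated, safe_mode, log_uploaded => replace_psu]. Adds replace_psu.
replace_psu first appears in round 2.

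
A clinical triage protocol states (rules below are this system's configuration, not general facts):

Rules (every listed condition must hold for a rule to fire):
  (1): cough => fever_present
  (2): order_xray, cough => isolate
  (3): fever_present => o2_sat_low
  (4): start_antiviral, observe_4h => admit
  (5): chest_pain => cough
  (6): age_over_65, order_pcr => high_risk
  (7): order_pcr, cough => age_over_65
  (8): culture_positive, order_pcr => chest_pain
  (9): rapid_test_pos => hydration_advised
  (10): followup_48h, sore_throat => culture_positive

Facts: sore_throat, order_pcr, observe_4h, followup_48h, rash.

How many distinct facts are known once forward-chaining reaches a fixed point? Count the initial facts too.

12

Round 1 fires (10), giving culture_positive.
Round 2 fires (8), giving chest_pain.
Round 3 fires (5), giving cough.
Round 4 fires (1), (7), giving fever_present, age_over_65.
Round 5 fires (3), (6), giving o2_sat_low, high_risk.
Closure: {age_over_65, chest_pain, cough, culture_positive, fever_present, followup_48h, high_risk, o2_sat_low, observe_4h, order_pcr, rash, sore_throat} — 12 facts.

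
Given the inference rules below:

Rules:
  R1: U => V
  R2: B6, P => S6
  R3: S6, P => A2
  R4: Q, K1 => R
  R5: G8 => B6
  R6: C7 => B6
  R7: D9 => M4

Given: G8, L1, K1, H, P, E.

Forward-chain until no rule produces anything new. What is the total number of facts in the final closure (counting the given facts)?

Round 1 — R5, derive B6.
Round 2 — R2, derive S6.
Round 3 — R3, derive A2.
Closure: {A2, B6, E, G8, H, K1, L1, P, S6} — 9 facts.

9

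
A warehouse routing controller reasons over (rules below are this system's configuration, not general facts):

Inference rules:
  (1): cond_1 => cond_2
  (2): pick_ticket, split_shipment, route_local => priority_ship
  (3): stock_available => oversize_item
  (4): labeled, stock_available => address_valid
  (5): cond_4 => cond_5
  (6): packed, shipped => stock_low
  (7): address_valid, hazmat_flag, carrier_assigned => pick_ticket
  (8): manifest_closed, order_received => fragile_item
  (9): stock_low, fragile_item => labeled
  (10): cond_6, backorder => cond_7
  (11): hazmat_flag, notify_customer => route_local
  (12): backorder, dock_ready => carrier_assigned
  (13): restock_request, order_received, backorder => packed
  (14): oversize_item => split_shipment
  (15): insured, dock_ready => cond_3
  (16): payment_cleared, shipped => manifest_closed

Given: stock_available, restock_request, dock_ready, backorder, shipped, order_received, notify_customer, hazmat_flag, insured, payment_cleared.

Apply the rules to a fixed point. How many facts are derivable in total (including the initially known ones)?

Round 1: (3) [stock_available => oversize_item]; (11) [hazmat_flag, notify_customer => route_local]; (12) [backorder, dock_ready => carrier_assigned]; (13) [restock_request, order_received, backorder => packed]; (15) [insured, dock_ready => cond_3]; (16) [payment_cleared, shipped => manifest_closed]. Adds oversize_item, route_local, carrier_assigned, packed, cond_3, manifest_closed.
Round 2: (6) [packed, shipped => stock_low]; (8) [manifest_closed, order_received => fragile_item]; (14) [oversize_item => split_shipment]. Adds stock_low, fragile_item, split_shipment.
Round 3: (9) [stock_low, fragile_item => labeled]. Adds labeled.
Round 4: (4) [labeled, stock_available => address_valid]. Adds address_valid.
Round 5: (7) [address_valid, hazmat_flag, carrier_assigned => pick_ticket]. Adds pick_ticket.
Round 6: (2) [pick_ticket, split_shipment, route_local => priority_ship]. Adds priority_ship.
Closure: {address_valid, backorder, carrier_assigned, cond_3, dock_ready, fragile_item, hazmat_flag, insured, labeled, manifest_closed, notify_customer, order_received, oversize_item, packed, payment_cleared, pick_ticket, priority_ship, restock_request, route_local, shipped, split_shipment, stock_available, stock_low} — 23 facts.

23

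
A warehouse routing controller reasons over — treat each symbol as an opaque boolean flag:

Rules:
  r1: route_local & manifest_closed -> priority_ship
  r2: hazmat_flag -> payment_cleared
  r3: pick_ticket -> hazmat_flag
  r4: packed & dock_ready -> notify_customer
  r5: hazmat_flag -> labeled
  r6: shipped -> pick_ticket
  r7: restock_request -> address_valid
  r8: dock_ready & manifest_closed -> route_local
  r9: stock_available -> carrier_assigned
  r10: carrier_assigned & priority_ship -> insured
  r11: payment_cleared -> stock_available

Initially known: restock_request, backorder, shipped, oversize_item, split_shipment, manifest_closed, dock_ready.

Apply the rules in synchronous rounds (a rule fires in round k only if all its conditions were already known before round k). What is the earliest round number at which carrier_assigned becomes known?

Round 1 fires r6, r7, r8, giving pick_ticket, address_valid, route_local.
Round 2 fires r1, r3, giving priority_ship, hazmat_flag.
Round 3 fires r2, r5, giving payment_cleared, labeled.
Round 4 fires r11, giving stock_available.
Round 5 fires r9, giving carrier_assigned.
carrier_assigned first appears in round 5.

5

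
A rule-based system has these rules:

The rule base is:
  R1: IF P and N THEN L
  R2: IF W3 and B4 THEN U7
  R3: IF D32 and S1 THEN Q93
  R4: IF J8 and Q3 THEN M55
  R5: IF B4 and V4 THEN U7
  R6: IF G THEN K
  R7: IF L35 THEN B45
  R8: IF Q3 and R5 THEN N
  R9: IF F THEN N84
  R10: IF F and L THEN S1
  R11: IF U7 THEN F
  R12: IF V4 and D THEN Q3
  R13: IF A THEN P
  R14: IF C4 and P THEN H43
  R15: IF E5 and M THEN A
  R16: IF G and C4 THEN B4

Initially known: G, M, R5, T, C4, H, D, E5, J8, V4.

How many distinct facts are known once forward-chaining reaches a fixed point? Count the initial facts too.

23

[1] R6 [IF G THEN K]; R12 [IF V4 and D THEN Q3]; R15 [IF E5 and M THEN A]; R16 [IF G and C4 THEN B4]. ⇒ new: K, Q3, A, B4.
[2] R4 [IF J8 and Q3 THEN M55]; R5 [IF B4 and V4 THEN U7]; R8 [IF Q3 and R5 THEN N]; R13 [IF A THEN P]. ⇒ new: M55, U7, N, P.
[3] R1 [IF P and N THEN L]; R11 [IF U7 THEN F]; R14 [IF C4 and P THEN H43]. ⇒ new: L, F, H43.
[4] R9 [IF F THEN N84]; R10 [IF F and L THEN S1]. ⇒ new: N84, S1.
Closure: {A, B4, C4, D, E5, F, G, H, H43, J8, K, L, M, M55, N, N84, P, Q3, R5, S1, T, U7, V4} — 23 facts.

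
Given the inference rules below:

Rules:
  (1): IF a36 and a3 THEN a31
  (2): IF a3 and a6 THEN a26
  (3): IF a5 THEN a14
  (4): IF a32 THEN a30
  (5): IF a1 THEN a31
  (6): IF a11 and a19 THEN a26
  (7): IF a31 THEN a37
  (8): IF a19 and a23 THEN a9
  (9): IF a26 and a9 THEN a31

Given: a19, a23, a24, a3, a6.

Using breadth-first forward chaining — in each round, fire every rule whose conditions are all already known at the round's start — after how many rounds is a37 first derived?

3

Round 1: (2) [IF a3 and a6 THEN a26]; (8) [IF a19 and a23 THEN a9]. New: a26, a9.
Round 2: (9) [IF a26 and a9 THEN a31]. New: a31.
Round 3: (7) [IF a31 THEN a37]. New: a37.
a37 first appears in round 3.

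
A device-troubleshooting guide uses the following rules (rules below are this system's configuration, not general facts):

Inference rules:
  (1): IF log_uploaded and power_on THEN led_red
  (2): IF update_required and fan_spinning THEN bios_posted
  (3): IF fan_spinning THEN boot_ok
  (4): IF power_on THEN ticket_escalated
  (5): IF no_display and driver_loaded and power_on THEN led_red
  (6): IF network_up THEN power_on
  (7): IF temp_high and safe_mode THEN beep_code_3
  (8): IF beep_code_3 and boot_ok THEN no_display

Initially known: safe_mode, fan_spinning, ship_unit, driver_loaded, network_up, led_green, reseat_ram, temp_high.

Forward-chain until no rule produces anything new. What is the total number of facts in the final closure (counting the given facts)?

14

Round 1: (3) [IF fan_spinning THEN boot_ok]; (6) [IF network_up THEN power_on]; (7) [IF temp_high and safe_mode THEN beep_code_3]. New: boot_ok, power_on, beep_code_3.
Round 2: (4) [IF power_on THEN ticket_escalated]; (8) [IF beep_code_3 and boot_ok THEN no_display]. New: ticket_escalated, no_display.
Round 3: (5) [IF no_display and driver_loaded and power_on THEN led_red]. New: led_red.
Closure: {beep_code_3, boot_ok, driver_loaded, fan_spinning, led_green, led_red, network_up, no_display, power_on, reseat_ram, safe_mode, ship_unit, temp_high, ticket_escalated} — 14 facts.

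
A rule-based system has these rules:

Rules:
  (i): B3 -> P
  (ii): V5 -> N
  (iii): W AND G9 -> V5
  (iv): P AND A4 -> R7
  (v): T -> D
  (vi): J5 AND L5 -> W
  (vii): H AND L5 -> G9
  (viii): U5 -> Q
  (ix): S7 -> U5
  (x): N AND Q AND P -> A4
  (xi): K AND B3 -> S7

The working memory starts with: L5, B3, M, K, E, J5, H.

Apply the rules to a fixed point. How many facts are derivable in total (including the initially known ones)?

17

Round 1 — (i), (vi), (vii), (xi), derive P, W, G9, S7.
Round 2 — (iii), (ix), derive V5, U5.
Round 3 — (ii), (viii), derive N, Q.
Round 4 — (x), derive A4.
Round 5 — (iv), derive R7.
Closure: {A4, B3, E, G9, H, J5, K, L5, M, N, P, Q, R7, S7, U5, V5, W} — 17 facts.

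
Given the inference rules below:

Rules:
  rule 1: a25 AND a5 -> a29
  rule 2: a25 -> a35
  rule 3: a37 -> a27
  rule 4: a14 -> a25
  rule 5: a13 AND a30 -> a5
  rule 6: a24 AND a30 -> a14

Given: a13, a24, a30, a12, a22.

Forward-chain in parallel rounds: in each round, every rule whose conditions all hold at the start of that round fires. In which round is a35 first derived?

3

Round 1: rule 5 [a13 AND a30 -> a5]; rule 6 [a24 AND a30 -> a14]. Adds a5, a14.
Round 2: rule 4 [a14 -> a25]. Adds a25.
Round 3: rule 1 [a25 AND a5 -> a29]; rule 2 [a25 -> a35]. Adds a29, a35.
a35 first appears in round 3.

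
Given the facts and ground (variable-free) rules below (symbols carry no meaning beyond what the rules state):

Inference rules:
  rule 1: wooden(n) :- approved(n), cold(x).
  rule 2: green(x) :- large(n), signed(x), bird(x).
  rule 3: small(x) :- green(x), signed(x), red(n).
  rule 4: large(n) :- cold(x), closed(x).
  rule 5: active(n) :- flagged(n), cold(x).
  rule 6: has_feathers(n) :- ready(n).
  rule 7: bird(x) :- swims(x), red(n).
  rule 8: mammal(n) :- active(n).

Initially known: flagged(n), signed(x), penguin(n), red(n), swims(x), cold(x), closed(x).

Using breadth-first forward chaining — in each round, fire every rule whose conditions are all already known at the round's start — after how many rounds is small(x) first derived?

3

Round 1 — rule 4, rule 5, rule 7, derive large(n), active(n), bird(x).
Round 2 — rule 2, rule 8, derive green(x), mammal(n).
Round 3 — rule 3, derive small(x).
small(x) first appears in round 3.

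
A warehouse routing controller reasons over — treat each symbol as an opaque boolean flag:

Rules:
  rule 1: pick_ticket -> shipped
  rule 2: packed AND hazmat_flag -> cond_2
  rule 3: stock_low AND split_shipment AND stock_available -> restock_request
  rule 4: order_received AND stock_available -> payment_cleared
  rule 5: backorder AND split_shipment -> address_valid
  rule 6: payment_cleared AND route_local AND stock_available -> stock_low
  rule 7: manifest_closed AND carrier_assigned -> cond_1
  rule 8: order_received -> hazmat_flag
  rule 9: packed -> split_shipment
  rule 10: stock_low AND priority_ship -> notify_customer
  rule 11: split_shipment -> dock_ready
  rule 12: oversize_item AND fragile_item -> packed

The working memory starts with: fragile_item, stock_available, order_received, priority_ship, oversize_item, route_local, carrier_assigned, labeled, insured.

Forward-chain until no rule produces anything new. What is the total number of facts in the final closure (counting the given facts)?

Round 1: rule 4 [order_received AND stock_available -> payment_cleared]; rule 8 [order_received -> hazmat_flag]; rule 12 [oversize_item AND fragile_item -> packed]. New: payment_cleared, hazmat_flag, packed.
Round 2: rule 2 [packed AND hazmat_flag -> cond_2]; rule 6 [payment_cleared AND route_local AND stock_available -> stock_low]; rule 9 [packed -> split_shipment]. New: cond_2, stock_low, split_shipment.
Round 3: rule 3 [stock_low AND split_shipment AND stock_available -> restock_request]; rule 10 [stock_low AND priority_ship -> notify_customer]; rule 11 [split_shipment -> dock_ready]. New: restock_request, notify_customer, dock_ready.
Closure: {carrier_assigned, cond_2, dock_ready, fragile_item, hazmat_flag, insured, labeled, notify_customer, order_received, oversize_item, packed, payment_cleared, priority_ship, restock_request, route_local, split_shipment, stock_available, stock_low} — 18 facts.

18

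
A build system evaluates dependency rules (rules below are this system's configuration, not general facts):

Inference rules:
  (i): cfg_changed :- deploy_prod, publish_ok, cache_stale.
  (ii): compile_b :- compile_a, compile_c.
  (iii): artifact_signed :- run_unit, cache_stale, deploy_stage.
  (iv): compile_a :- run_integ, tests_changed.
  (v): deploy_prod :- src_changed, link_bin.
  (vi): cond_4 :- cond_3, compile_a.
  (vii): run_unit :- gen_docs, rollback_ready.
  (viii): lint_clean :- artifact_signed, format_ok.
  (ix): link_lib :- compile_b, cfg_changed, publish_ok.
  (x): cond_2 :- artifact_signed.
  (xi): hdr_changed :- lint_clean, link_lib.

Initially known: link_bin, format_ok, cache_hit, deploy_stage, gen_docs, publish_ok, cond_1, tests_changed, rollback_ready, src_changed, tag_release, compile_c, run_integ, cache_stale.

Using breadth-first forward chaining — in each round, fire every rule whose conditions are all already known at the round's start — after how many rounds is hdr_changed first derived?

4

Round 1: (iv) [compile_a :- run_integ, tests_changed.]; (v) [deploy_prod :- src_changed, link_bin.]; (vii) [run_unit :- gen_docs, rollback_ready.]. New: compile_a, deploy_prod, run_unit.
Round 2: (i) [cfg_changed :- deploy_prod, publish_ok, cache_stale.]; (ii) [compile_b :- compile_a, compile_c.]; (iii) [artifact_signed :- run_unit, cache_stale, deploy_stage.]. New: cfg_changed, compile_b, artifact_signed.
Round 3: (viii) [lint_clean :- artifact_signed, format_ok.]; (ix) [link_lib :- compile_b, cfg_changed, publish_ok.]; (x) [cond_2 :- artifact_signed.]. New: lint_clean, link_lib, cond_2.
Round 4: (xi) [hdr_changed :- lint_clean, link_lib.]. New: hdr_changed.
hdr_changed first appears in round 4.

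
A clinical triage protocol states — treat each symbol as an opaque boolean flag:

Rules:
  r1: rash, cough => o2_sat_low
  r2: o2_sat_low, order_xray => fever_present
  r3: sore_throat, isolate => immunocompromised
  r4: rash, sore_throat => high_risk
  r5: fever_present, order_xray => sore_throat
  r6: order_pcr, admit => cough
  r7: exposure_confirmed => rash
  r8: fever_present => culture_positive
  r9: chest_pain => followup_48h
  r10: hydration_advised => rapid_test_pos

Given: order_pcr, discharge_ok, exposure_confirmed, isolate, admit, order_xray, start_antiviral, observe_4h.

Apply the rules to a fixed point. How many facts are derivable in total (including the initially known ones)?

16

Round 1 — r6, r7, derive cough, rash.
Round 2 — r1, derive o2_sat_low.
Round 3 — r2, derive fever_present.
Round 4 — r5, r8, derive sore_throat, culture_positive.
Round 5 — r3, r4, derive immunocompromised, high_risk.
Closure: {admit, cough, culture_positive, discharge_ok, exposure_confirmed, fever_present, high_risk, immunocompromised, isolate, o2_sat_low, observe_4h, order_pcr, order_xray, rash, sore_throat, start_antiviral} — 16 facts.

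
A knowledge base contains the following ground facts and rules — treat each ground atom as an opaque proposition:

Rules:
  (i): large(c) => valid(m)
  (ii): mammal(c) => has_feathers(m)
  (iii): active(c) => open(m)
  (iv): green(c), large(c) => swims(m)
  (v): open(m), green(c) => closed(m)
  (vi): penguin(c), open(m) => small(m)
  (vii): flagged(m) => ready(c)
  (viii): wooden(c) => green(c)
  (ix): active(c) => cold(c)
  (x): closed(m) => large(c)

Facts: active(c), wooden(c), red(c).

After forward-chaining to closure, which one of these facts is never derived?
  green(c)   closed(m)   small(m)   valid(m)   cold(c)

Round 1: (iii) [active(c) => open(m)]; (viii) [wooden(c) => green(c)]; (ix) [active(c) => cold(c)]. New: open(m), green(c), cold(c).
Round 2: (v) [open(m), green(c) => closed(m)]. New: closed(m).
Round 3: (x) [closed(m) => large(c)]. New: large(c).
Round 4: (i) [large(c) => valid(m)]; (iv) [green(c), large(c) => swims(m)]. New: valid(m), swims(m).
Derived: cold(c) (round 1), closed(m) (round 2), valid(m) (round 4), green(c) (round 1). small(m) never appears in any round.

small(m)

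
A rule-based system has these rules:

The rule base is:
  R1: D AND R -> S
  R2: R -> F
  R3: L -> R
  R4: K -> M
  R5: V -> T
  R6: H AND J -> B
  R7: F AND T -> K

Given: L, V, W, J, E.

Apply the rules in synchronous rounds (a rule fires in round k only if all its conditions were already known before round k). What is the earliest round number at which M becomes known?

Round 1 fires R3, R5, giving R, T.
Round 2 fires R2, giving F.
Round 3 fires R7, giving K.
Round 4 fires R4, giving M.
M first appears in round 4.

4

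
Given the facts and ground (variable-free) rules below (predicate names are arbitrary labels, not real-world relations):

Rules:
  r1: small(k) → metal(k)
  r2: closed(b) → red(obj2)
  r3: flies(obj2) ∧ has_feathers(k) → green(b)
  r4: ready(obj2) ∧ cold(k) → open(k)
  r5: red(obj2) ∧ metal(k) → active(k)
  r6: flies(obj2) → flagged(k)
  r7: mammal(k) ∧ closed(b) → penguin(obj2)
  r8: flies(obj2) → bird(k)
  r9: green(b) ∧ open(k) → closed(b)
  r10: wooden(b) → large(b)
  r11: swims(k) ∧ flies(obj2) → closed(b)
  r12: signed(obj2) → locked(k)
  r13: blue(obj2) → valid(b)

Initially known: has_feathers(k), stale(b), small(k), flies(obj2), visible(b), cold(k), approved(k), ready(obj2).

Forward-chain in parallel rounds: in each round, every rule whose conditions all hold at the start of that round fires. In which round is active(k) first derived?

4

Round 1 — r1, r3, r4, r6, r8, derive metal(k), green(b), open(k), flagged(k), bird(k).
Round 2 — r9, derive closed(b).
Round 3 — r2, derive red(obj2).
Round 4 — r5, derive active(k).
active(k) first appears in round 4.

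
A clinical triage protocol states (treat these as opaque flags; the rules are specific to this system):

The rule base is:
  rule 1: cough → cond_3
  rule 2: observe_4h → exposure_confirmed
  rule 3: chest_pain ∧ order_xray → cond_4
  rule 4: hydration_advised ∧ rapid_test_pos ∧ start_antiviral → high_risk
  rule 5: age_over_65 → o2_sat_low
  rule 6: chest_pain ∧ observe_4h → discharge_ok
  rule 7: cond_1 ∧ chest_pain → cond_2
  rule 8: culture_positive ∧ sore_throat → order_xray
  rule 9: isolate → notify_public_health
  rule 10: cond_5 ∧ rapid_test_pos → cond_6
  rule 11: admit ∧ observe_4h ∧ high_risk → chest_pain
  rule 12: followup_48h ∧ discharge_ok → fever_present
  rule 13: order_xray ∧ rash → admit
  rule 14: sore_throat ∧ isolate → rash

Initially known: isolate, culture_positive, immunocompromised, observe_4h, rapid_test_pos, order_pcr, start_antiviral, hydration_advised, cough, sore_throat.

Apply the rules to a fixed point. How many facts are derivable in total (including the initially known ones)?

20

Round 1: rule 1 [cough → cond_3]; rule 2 [observe_4h → exposure_confirmed]; rule 4 [hydration_advised ∧ rapid_test_pos ∧ start_antiviral → high_risk]; rule 8 [culture_positive ∧ sore_throat → order_xray]; rule 9 [isolate → notify_public_health]; rule 14 [sore_throat ∧ isolate → rash]. Adds cond_3, exposure_confirmed, high_risk, order_xray, notify_public_health, rash.
Round 2: rule 13 [order_xray ∧ rash → admit]. Adds admit.
Round 3: rule 11 [admit ∧ observe_4h ∧ high_risk → chest_pain]. Adds chest_pain.
Round 4: rule 3 [chest_pain ∧ order_xray → cond_4]; rule 6 [chest_pain ∧ observe_4h → discharge_ok]. Adds cond_4, discharge_ok.
Closure: {admit, chest_pain, cond_3, cond_4, cough, culture_positive, discharge_ok, exposure_confirmed, high_risk, hydration_advised, immunocompromised, isolate, notify_public_health, observe_4h, order_pcr, order_xray, rapid_test_pos, rash, sore_throat, start_antiviral} — 20 facts.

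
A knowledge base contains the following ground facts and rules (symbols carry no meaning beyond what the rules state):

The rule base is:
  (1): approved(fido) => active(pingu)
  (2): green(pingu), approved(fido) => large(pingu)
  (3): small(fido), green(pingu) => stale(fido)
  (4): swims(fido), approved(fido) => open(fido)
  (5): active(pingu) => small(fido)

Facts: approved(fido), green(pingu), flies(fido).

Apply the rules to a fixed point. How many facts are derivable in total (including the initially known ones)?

7

Round 1 — (1), (2), derive active(pingu), large(pingu).
Round 2 — (5), derive small(fido).
Round 3 — (3), derive stale(fido).
Closure: {active(pingu), approved(fido), flies(fido), green(pingu), large(pingu), small(fido), stale(fido)} — 7 facts.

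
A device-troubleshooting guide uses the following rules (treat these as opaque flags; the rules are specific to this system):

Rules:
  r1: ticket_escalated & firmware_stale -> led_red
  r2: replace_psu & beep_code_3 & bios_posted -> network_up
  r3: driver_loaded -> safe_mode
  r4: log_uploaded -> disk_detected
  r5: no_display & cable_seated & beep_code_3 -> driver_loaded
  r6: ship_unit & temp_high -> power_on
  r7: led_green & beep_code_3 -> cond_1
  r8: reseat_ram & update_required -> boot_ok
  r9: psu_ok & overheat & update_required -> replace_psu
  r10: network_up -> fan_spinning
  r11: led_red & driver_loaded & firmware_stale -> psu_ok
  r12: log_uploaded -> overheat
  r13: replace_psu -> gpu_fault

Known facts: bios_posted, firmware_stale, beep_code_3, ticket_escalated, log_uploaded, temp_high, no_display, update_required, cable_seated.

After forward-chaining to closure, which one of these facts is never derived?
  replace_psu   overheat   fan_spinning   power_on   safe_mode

Round 1: r1 [ticket_escalated & firmware_stale -> led_red]; r4 [log_uploaded -> disk_detected]; r5 [no_display & cable_seated & beep_code_3 -> driver_loaded]; r12 [log_uploaded -> overheat]. New: led_red, disk_detected, driver_loaded, overheat.
Round 2: r3 [driver_loaded -> safe_mode]; r11 [led_red & driver_loaded & firmware_stale -> psu_ok]. New: safe_mode, psu_ok.
Round 3: r9 [psu_ok & overheat & update_required -> replace_psu]. New: replace_psu.
Round 4: r2 [replace_psu & beep_code_3 & bios_posted -> network_up]; r13 [replace_psu -> gpu_fault]. New: network_up, gpu_fault.
Round 5: r10 [network_up -> fan_spinning]. New: fan_spinning.
Derived: replace_psu (round 3), fan_spinning (round 5), overheat (round 1), safe_mode (round 2). power_on never appears in any round.

power_on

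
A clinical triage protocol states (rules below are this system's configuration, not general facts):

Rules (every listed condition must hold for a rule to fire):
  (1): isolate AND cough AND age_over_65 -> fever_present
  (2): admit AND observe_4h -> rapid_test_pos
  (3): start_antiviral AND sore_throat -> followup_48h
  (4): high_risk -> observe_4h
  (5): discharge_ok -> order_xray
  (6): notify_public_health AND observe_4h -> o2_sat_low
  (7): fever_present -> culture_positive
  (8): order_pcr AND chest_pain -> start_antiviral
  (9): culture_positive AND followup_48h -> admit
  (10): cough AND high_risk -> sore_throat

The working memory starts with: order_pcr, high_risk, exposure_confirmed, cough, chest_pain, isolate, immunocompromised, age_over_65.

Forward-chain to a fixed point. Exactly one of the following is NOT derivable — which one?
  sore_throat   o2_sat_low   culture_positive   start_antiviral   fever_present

o2_sat_low

Round 1: (1) [isolate AND cough AND age_over_65 -> fever_present]; (4) [high_risk -> observe_4h]; (8) [order_pcr AND chest_pain -> start_antiviral]; (10) [cough AND high_risk -> sore_throat]. New: fever_present, observe_4h, start_antiviral, sore_throat.
Round 2: (3) [start_antiviral AND sore_throat -> followup_48h]; (7) [fever_present -> culture_positive]. New: followup_48h, culture_positive.
Round 3: (9) [culture_positive AND followup_48h -> admit]. New: admit.
Round 4: (2) [admit AND observe_4h -> rapid_test_pos]. New: rapid_test_pos.
Derived: start_antiviral (round 1), sore_throat (round 1), fever_present (round 1), culture_positive (round 2). o2_sat_low never appears in any round.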